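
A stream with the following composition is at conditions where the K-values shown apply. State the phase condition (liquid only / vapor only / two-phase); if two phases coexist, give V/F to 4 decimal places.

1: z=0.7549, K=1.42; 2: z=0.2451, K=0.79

ΣzᵢKᵢ = 1.2656; Σzᵢ/Kᵢ = 0.8419.
Since Σzᵢ/Kᵢ < 1 the mixture is above its dew point — single vapor phase.

vapor only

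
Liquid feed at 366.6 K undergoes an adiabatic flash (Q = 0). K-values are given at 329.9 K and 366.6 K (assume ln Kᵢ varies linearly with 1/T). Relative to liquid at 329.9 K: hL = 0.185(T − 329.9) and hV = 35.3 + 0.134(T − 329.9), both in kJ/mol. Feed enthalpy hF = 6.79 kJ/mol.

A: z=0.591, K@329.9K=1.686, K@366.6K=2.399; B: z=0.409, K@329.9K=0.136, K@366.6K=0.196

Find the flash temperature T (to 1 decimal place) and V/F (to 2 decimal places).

T = 335.1 K, V/F = 0.17

Adiabatic flash: solve Rachford–Rice at each trial T, then check hF = ψ·hV(T) + (1−ψ)·hL(T).
  T = 329.9 K: K = (1.686, 0.136), RR gives ψ = 0.088, H_out = 3.100 kJ/mol
  T = 366.6 K: K = (2.399, 0.196), RR gives ψ = 0.443, H_out = 21.589 kJ/mol
  T = 348.2 K: K = (2.029, 0.165), RR gives ψ = 0.310, H_out = 14.042 kJ/mol
  T = 339.0 K: K = (1.853, 0.150), RR gives ψ = 0.216, H_out = 9.206 kJ/mol
  T = 334.4 K: K = (1.768, 0.143), RR gives ψ = 0.157, H_out = 6.333 kJ/mol
  T = 336.7 K: K = (1.810, 0.146), RR gives ψ = 0.188, H_out = 7.816 kJ/mol
Linear interpolation between T = 334.4 (H_out = 6.333) and T = 336.7 (H_out = 7.816) on hF = 6.79 gives T ≈ 335.1 K, at which ψ = 0.17.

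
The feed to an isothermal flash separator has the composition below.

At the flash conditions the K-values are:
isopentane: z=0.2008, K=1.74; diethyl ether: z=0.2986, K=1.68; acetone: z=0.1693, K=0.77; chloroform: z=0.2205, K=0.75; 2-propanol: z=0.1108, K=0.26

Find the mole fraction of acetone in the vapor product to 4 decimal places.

y_acetone = 0.1500

Let β = V/F and solve Σ zᵢ(Kᵢ−1)/(1+β(Kᵢ−1)) = 0.
Check two-phase: ΣzᵢKᵢ = 1.1756 > 1 and Σzᵢ/Kᵢ = 1.2332 > 1, so g(0) = 0.1756 > 0 and g(1) = -0.2332 < 0.
Newton–Raphson from β = 0.46:
  β = 0.4600: g = 0.03538, g' = -0.3096 → β = 0.5743
  β = 0.5743: g = -0.00152, g' = -0.3397 → β = 0.5698
Converged at β = 0.5698.
Compositions from xᵢ = zᵢ/(1+β(Kᵢ−1)), yᵢ = Kᵢxᵢ:
  isopentane: x = 0.1412, y = 0.2458
  diethyl ether: x = 0.2152, y = 0.3616
  acetone: x = 0.1948, y = 0.1500
  chloroform: x = 0.2571, y = 0.1928
  2-propanol: x = 0.1916, y = 0.0498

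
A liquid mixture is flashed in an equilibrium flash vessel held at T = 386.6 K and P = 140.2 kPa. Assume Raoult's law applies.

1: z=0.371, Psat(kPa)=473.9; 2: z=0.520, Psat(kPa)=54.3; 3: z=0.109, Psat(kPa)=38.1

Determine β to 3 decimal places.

Raoult's law: Kᵢ = Pᵢˢᵃᵗ/P = Pᵢˢᵃᵗ/140.2.
  K_1 = 473.9/140.2 = 3.38017, K_2 = 54.3/140.2 = 0.38730, K_3 = 38.1/140.2 = 0.27175
Let β = V/F and solve Σ zᵢ(Kᵢ−1)/(1+β(Kᵢ−1)) = 0.
g(0) = ΣzᵢKᵢ − 1 = 0.485 and g(1) = 1 − Σzᵢ/Kᵢ = -0.853, so a root lies in (0, 1).
Iterate (Newton) starting at β = 0.5:
  β = 0.500: g = -0.1809, g' = -0.987 → β = 0.317
  β = 0.317: g = 0.0051, g' = -1.082 → β = 0.321
Converged at β = 0.321.

β = 0.321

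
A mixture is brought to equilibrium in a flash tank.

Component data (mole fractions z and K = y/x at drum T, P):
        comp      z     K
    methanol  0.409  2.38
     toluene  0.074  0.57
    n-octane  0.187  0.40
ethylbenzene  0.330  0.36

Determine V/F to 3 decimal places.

V/F = 0.251

Newton iteration, V/F⁰ = 0.62:
  V/F = 0.620: g = -0.2680, g' = -0.794 → V/F = 0.282
  V/F = 0.282: g = -0.0229, g' = -0.720 → V/F = 0.251
Converged at V/F = 0.251.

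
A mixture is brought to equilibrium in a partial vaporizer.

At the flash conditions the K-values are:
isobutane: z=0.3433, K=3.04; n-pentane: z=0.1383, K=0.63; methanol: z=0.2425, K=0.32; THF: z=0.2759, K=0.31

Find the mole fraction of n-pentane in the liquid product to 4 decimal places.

x_n-pentane = 0.1511

Let ψ = V/F and solve Σ zᵢ(Kᵢ−1)/(1+ψ(Kᵢ−1)) = 0.
Check two-phase: ΣzᵢKᵢ = 1.2939 > 1 and Σzᵢ/Kᵢ = 1.9803 > 1, so g(0) = 0.2939 > 0 and g(1) = -0.9803 < 0.
Newton iteration, ψ⁰ = 0.5:
  ψ = 0.5000: g = -0.25658, g' = -0.9422 → ψ = 0.2277
  ψ = 0.2277: g = 0.00137, g' = -1.0306 → ψ = 0.2290
Converged at ψ = 0.2290.
Compositions from xᵢ = zᵢ/(1+ψ(Kᵢ−1)), yᵢ = Kᵢxᵢ:
  isobutane: x = 0.2340, y = 0.7113
  n-pentane: x = 0.1511, y = 0.0952
  methanol: x = 0.2872, y = 0.0919
  THF: x = 0.3277, y = 0.1016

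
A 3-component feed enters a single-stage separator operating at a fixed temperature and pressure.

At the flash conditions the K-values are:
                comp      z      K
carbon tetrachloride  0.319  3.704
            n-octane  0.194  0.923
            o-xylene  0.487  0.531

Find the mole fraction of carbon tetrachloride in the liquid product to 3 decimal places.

x_carbon tetrachloride = 0.123

Let ψ = V/F and solve Σ zᵢ(Kᵢ−1)/(1+ψ(Kᵢ−1)) = 0.
g(0) = ΣzᵢKᵢ − 1 = 0.619 and g(1) = 1 − Σzᵢ/Kᵢ = -0.213, so a root lies in (0, 1).
Iterate (Newton) starting at ψ = 0.52:
  ψ = 0.520: g = 0.0409, g' = -0.592 → ψ = 0.589
  ψ = 0.589: g = 0.0014, g' = -0.553 → ψ = 0.592
Converged at ψ = 0.592.
Compositions from xᵢ = zᵢ/(1+ψ(Kᵢ−1)), yᵢ = Kᵢxᵢ:
  carbon tetrachloride: x = 0.123, y = 0.454
  n-octane: x = 0.203, y = 0.188
  o-xylene: x = 0.674, y = 0.358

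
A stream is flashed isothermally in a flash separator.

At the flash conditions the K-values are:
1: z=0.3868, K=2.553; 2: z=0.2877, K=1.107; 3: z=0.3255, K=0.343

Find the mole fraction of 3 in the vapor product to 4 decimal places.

y_3 = 0.1802

Rachford–Rice: g(ψ) = Σ zᵢ(Kᵢ−1)/(1+ψ(Kᵢ−1)) = 0.
Check two-phase: ΣzᵢKᵢ = 1.4176 > 1 and Σzᵢ/Kᵢ = 1.3604 > 1, so g(0) = 0.4176 > 0 and g(1) = -0.3604 < 0.
Newton–Raphson from ψ = 0.5:
  ψ = 0.5000: g = 0.04889, g' = -0.6102 → ψ = 0.5801
  ψ = 0.5801: g = -0.00057, g' = -0.6279 → ψ = 0.5792
Converged at ψ = 0.5792.
Compositions from xᵢ = zᵢ/(1+ψ(Kᵢ−1)), yᵢ = Kᵢxᵢ:
  1: x = 0.2036, y = 0.5199
  2: x = 0.2709, y = 0.2999
  3: x = 0.5255, y = 0.1802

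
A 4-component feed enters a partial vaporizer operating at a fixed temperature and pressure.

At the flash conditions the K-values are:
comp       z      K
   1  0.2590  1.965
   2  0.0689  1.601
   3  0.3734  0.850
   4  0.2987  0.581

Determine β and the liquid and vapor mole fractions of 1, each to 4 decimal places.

Let β = V/F and solve Σ zᵢ(Kᵢ−1)/(1+β(Kᵢ−1)) = 0.
g(0) = ΣzᵢKᵢ − 1 = 0.1102 and g(1) = 1 − Σzᵢ/Kᵢ = -0.1282, so a root lies in (0, 1).
Newton iteration, β⁰ = 0.5:
  β = 0.5000: g = -0.01844, g' = -0.2182 → β = 0.4155
  β = 0.4155: g = 0.00028, g' = -0.2253 → β = 0.4167
Converged at β = 0.4167.
Compositions from xᵢ = zᵢ/(1+β(Kᵢ−1)), yᵢ = Kᵢxᵢ:
  1: x = 0.1847, y = 0.3630
  2: x = 0.0551, y = 0.0882
  3: x = 0.3983, y = 0.3386
  4: x = 0.3619, y = 0.2103

β = 0.4167, x_1 = 0.1847, y_1 = 0.3630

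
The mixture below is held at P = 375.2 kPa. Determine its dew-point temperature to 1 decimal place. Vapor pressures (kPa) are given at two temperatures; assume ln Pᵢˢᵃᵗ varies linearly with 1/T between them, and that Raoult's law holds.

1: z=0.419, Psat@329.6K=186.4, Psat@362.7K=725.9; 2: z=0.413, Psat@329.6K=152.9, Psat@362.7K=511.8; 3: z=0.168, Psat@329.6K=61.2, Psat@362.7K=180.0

Dew-point temperature: Σzᵢ·P/Pᵢˢᵃᵗ(T) = 1. Interpolate ln Pᵢˢᵃᵗ = aᵢ + bᵢ/T.
  T = 329.6 K: ΣzᵢP/Pᵢˢᵃᵗ = 2.8868
  T = 362.7 K: ΣzᵢP/Pᵢˢᵃᵗ = 0.8695
  T = 346.1 K: ΣzᵢP/Pᵢˢᵃᵗ = 1.5399
  T = 354.4 K: ΣzᵢP/Pᵢˢᵃᵗ = 1.1490
  T = 358.5 K: ΣzᵢP/Pᵢˢᵃᵗ = 0.9995
  T = 356.4 K: ΣzᵢP/Pᵢˢᵃᵗ = 1.0731
Interpolating between 356.4 K and 358.5 K gives T ≈ 358.5 K.

T = 358.5 K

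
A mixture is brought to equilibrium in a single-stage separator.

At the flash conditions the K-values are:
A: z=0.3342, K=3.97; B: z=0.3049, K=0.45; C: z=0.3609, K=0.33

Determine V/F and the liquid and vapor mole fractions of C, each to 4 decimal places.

V/F = 0.3180, x_C = 0.4586, y_C = 0.1513

Rachford–Rice: g(V/F) = Σ zᵢ(Kᵢ−1)/(1+V/F(Kᵢ−1)) = 0.
Feasibility: ΣzᵢKᵢ = 1.5831, Σzᵢ/Kᵢ = 1.8554 — both > 1, two phases present.
Iterate (Newton) starting at V/F = 0.5:
  V/F = 0.5000: g = -0.19549, g' = -1.0192 → V/F = 0.3082
  V/F = 0.3082: g = 0.01158, g' = -1.1946 → V/F = 0.3179
  V/F = 0.3179: g = 0.00009, g' = -1.1770 → V/F = 0.3180
Converged at V/F = 0.3180.
Compositions from xᵢ = zᵢ/(1+V/F(Kᵢ−1)), yᵢ = Kᵢxᵢ:
  A: x = 0.1719, y = 0.6824
  B: x = 0.3695, y = 0.1663
  C: x = 0.4586, y = 0.1513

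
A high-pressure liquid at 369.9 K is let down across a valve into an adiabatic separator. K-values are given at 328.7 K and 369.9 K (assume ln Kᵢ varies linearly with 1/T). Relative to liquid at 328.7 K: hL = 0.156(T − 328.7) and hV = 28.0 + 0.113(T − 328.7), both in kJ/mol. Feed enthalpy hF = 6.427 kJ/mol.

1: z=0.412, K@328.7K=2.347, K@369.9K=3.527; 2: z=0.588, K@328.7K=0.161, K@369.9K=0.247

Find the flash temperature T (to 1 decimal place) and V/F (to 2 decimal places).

Adiabatic flash: solve Rachford–Rice at each trial T, then check hF = ψ·hV(T) + (1−ψ)·hL(T).
  T = 328.7 K: K = (2.347, 0.161), RR gives ψ = 0.055, H_out = 1.527 kJ/mol
  T = 369.9 K: K = (3.527, 0.247), RR gives ψ = 0.314, H_out = 14.675 kJ/mol
  T = 349.3 K: K = (2.912, 0.202), RR gives ψ = 0.209, H_out = 8.873 kJ/mol
  T = 339.0 K: K = (2.623, 0.181), RR gives ψ = 0.141, H_out = 5.484 kJ/mol
  T = 344.1 K: K = (2.764, 0.191), RR gives ψ = 0.176, H_out = 7.217 kJ/mol
  T = 341.6 K: K = (2.695, 0.186), RR gives ψ = 0.159, H_out = 6.383 kJ/mol
  T = 342.9 K: K = (2.731, 0.189), RR gives ψ = 0.168, H_out = 6.820 kJ/mol
Linear interpolation between T = 341.6 (H_out = 6.383) and T = 342.9 (H_out = 6.820) on hF = 6.427 gives T ≈ 341.7 K, at which ψ = 0.16.

T = 341.7 K, V/F = 0.16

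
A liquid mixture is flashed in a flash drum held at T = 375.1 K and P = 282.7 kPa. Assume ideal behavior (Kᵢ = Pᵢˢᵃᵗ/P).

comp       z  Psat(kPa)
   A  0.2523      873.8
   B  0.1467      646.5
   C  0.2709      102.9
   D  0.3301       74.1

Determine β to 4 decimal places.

β = 0.2364

Raoult's law: Kᵢ = Pᵢˢᵃᵗ/P = Pᵢˢᵃᵗ/282.7.
  K_A = 873.8/282.7 = 3.090909, K_B = 646.5/282.7 = 2.286877, K_C = 102.9/282.7 = 0.363990, K_D = 74.1/282.7 = 0.262115
Rachford–Rice: g(β) = Σ zᵢ(Kᵢ−1)/(1+β(Kᵢ−1)) = 0.
Feasibility: ΣzᵢKᵢ = 1.3005, Σzᵢ/Kᵢ = 2.1494 — both > 1, two phases present.
Newton iteration, β⁰ = 0.5:
  β = 0.5000: g = -0.26584, g' = -1.0405 → β = 0.2445
  β = 0.2445: g = -0.00855, g' = -1.0448 → β = 0.2363
  β = 0.2363: g = 0.00003, g' = -1.0524 → β = 0.2364
Converged at β = 0.2364.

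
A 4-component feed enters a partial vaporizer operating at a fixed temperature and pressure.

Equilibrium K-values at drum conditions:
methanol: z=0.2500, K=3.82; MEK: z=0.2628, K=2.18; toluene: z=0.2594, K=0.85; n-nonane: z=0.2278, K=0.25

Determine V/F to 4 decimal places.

Newton–Raphson from V/F = 0.5:
  V/F = 0.5000: g = 0.17214, g' = -0.8219 → V/F = 0.7094
  V/F = 0.7094: g = -0.00492, g' = -0.9218 → V/F = 0.7041
Converged at V/F = 0.7041.

V/F = 0.7041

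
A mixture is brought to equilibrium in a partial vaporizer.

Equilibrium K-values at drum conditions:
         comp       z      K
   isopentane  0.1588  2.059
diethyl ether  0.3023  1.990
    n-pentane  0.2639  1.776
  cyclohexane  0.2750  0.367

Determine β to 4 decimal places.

Material balance + equilibrium reduce to Σ zᵢ(Kᵢ−1)/(1+β(Kᵢ−1)) = 0.
Feasibility: ΣzᵢKᵢ = 1.4982, Σzᵢ/Kᵢ = 1.1269 — both > 1, two phases present.
Newton iteration, β⁰ = 0.5:
  β = 0.5000: g = 0.20299, g' = -0.5270 → β = 0.8852
  β = 0.8852: g = -0.02819, g' = -0.7574 → β = 0.8479
  β = 0.8479: g = -0.00094, g' = -0.7083 → β = 0.8466
Converged at β = 0.8466.

β = 0.8466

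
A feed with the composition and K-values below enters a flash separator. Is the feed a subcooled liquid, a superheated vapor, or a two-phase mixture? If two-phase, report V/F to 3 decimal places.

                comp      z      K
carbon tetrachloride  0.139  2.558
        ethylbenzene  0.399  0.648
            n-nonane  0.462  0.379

ΣzᵢKᵢ = 0.789; Σzᵢ/Kᵢ = 1.889.
Since ΣzᵢKᵢ < 1 the mixture is below its bubble point — single liquid phase.

subcooled liquid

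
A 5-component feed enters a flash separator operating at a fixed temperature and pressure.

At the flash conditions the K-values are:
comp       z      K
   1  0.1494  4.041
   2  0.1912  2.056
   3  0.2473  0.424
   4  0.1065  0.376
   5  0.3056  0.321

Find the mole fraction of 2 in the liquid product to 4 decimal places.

x_2 = 0.1616

Let ψ = V/F and solve Σ zᵢ(Kᵢ−1)/(1+ψ(Kᵢ−1)) = 0.
g(0) = ΣzᵢKᵢ − 1 = 0.2398 and g(1) = 1 − Σzᵢ/Kᵢ = -0.9485, so a root lies in (0, 1).
Newton–Raphson from ψ = 0.5:
  ψ = 0.5000: g = -0.29843, g' = -0.8812 → ψ = 0.1613
  ψ = 0.1613: g = 0.01333, g' = -1.1061 → ψ = 0.1734
  ψ = 0.1734: g = 0.00017, g' = -1.0790 → ψ = 0.1736
Converged at ψ = 0.1736.
Compositions from xᵢ = zᵢ/(1+ψ(Kᵢ−1)), yᵢ = Kᵢxᵢ:
  1: x = 0.0978, y = 0.3952
  2: x = 0.1616, y = 0.3322
  3: x = 0.2748, y = 0.1165
  4: x = 0.1194, y = 0.0449
  5: x = 0.3464, y = 0.1112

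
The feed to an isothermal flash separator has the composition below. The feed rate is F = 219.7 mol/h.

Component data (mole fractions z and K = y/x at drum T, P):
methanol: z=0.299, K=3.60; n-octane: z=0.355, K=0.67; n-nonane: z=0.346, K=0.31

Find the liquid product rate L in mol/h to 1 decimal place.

L = 152.5 mol/h

Iterate (Newton) starting at V/F = 0.5:
  V/F = 0.500: g = -0.1668, g' = -0.821 → V/F = 0.297
  V/F = 0.297: g = 0.0085, g' = -0.952 → V/F = 0.306
Converged at V/F = 0.306.
Then V = V/F·F = 0.3060·219.7 = 67.2 mol/h and L = F − V = 152.5 mol/h.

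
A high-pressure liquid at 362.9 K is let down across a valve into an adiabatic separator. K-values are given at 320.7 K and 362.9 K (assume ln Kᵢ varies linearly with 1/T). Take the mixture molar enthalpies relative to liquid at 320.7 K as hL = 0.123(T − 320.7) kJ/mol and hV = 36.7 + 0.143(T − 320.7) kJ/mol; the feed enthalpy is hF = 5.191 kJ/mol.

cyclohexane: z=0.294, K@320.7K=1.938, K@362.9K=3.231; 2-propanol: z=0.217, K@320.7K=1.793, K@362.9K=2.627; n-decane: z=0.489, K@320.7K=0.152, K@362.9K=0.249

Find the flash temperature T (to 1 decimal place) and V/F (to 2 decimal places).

Adiabatic flash: solve Rachford–Rice at each trial T, then check hF = ψ·hV(T) + (1−ψ)·hL(T).
  T = 320.7 K: K = (1.938, 1.793, 0.152), RR gives ψ = 0.045, H_out = 1.633 kJ/mol
  T = 362.9 K: K = (3.231, 2.627, 0.249), RR gives ψ = 0.430, H_out = 21.338 kJ/mol
  T = 341.8 K: K = (2.542, 2.196, 0.198), RR gives ψ = 0.285, H_out = 13.166 kJ/mol
  T = 331.2 K: K = (2.228, 1.990, 0.174), RR gives ψ = 0.184, H_out = 8.073 kJ/mol
  T = 325.9 K: K = (2.079, 1.889, 0.163), RR gives ψ = 0.120, H_out = 5.057 kJ/mol
  T = 328.5 K: K = (2.151, 1.938, 0.168), RR gives ψ = 0.153, H_out = 6.587 kJ/mol
  T = 327.2 K: K = (2.115, 1.914, 0.165), RR gives ψ = 0.137, H_out = 5.835 kJ/mol
Linear interpolation between T = 325.9 (H_out = 5.057) and T = 327.2 (H_out = 5.835) on hF = 5.191 gives T ≈ 326.1 K, at which ψ = 0.12.

T = 326.1 K, V/F = 0.12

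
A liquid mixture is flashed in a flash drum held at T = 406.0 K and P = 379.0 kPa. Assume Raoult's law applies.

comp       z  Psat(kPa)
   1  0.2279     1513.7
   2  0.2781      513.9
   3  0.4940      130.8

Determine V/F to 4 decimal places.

Raoult's law: Kᵢ = Pᵢˢᵃᵗ/P = Pᵢˢᵃᵗ/379.0.
  K_1 = 1513.7/379.0 = 3.993931, K_2 = 513.9/379.0 = 1.355937, K_3 = 130.8/379.0 = 0.345119
Rachford–Rice: g(V/F) = Σ zᵢ(Kᵢ−1)/(1+V/F(Kᵢ−1)) = 0.
g(0) = ΣzᵢKᵢ − 1 = 0.4578 and g(1) = 1 − Σzᵢ/Kᵢ = -0.6936, so a root lies in (0, 1).
Iterate (Newton) starting at V/F = 0.5:
  V/F = 0.5000: g = -0.12373, g' = -0.8214 → V/F = 0.3494
  V/F = 0.3494: g = 0.00204, g' = -0.8721 → V/F = 0.3517
Converged at V/F = 0.3517.

V/F = 0.3517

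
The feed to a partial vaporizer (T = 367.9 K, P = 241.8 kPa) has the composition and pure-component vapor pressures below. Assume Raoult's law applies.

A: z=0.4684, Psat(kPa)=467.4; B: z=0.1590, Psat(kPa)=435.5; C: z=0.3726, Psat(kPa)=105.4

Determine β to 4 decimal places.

β = 0.6973

Raoult's law: Kᵢ = Pᵢˢᵃᵗ/P = Pᵢˢᵃᵗ/241.8.
  K_A = 467.4/241.8 = 1.933002, K_B = 435.5/241.8 = 1.801075, K_C = 105.4/241.8 = 0.435897
Let β = V/F and solve Σ zᵢ(Kᵢ−1)/(1+β(Kᵢ−1)) = 0.
Feasibility: ΣzᵢKᵢ = 1.3542, Σzᵢ/Kᵢ = 1.1854 — both > 1, two phases present.
Newton iteration, β⁰ = 0.5:
  β = 0.5000: g = 0.09619, g' = -0.4716 → β = 0.7039
  β = 0.7039: g = -0.00340, g' = -0.5164 → β = 0.6974
  β = 0.6974: g = -0.00001, g' = -0.5139 → β = 0.6973
Converged at β = 0.6973.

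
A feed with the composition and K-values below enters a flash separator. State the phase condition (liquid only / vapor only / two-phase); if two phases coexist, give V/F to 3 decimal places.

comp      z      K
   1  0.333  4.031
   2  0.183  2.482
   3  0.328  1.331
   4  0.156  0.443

ΣzᵢKᵢ = 2.302; Σzᵢ/Kᵢ = 0.755.
Since Σzᵢ/Kᵢ < 1 the mixture is above its dew point — single vapor phase.

vapor only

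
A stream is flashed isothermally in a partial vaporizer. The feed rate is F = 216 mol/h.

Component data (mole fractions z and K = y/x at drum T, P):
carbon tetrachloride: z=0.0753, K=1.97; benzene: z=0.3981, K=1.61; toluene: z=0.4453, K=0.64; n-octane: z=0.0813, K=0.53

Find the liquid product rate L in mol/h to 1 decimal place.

L = 117.3 mol/h

Let ψ = V/F and solve Σ zᵢ(Kᵢ−1)/(1+ψ(Kᵢ−1)) = 0.
g(0) = ΣzᵢKᵢ − 1 = 0.1174 and g(1) = 1 − Σzᵢ/Kᵢ = -0.1347, so a root lies in (0, 1).
Newton–Raphson from ψ = 0.6:
  ψ = 0.6000: g = -0.03375, g' = -0.2364 → ψ = 0.4573
  ψ = 0.4573: g = -0.00009, g' = -0.2364 → ψ = 0.4569
Converged at ψ = 0.4569.
Then V = ψ·F = 0.4569·216 = 98.7 mol/h and L = F − V = 117.3 mol/h.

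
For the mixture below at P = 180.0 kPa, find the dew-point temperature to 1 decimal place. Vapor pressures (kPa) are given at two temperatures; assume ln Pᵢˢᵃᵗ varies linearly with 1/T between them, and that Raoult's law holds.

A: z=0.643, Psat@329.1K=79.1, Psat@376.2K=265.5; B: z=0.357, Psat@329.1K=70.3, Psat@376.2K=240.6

Dew-point temperature: Σzᵢ·P/Pᵢˢᵃᵗ(T) = 1. Interpolate ln Pᵢˢᵃᵗ = aᵢ + bᵢ/T.
  T = 329.1 K: ΣzᵢP/Pᵢˢᵃᵗ = 2.3773
  T = 376.2 K: ΣzᵢP/Pᵢˢᵃᵗ = 0.7030
  T = 352.6 K: ΣzᵢP/Pᵢˢᵃᵗ = 1.2428
  T = 364.4 K: ΣzᵢP/Pᵢˢᵃᵗ = 0.9261
  T = 358.5 K: ΣzᵢP/Pᵢˢᵃᵗ = 1.0703
  T = 361.4 K: ΣzᵢP/Pᵢˢᵃᵗ = 0.9962
  T = 359.9 K: ΣzᵢP/Pᵢˢᵃᵗ = 1.0337
Interpolating between 359.9 K and 361.4 K gives T ≈ 361.2 K.

T = 361.2 K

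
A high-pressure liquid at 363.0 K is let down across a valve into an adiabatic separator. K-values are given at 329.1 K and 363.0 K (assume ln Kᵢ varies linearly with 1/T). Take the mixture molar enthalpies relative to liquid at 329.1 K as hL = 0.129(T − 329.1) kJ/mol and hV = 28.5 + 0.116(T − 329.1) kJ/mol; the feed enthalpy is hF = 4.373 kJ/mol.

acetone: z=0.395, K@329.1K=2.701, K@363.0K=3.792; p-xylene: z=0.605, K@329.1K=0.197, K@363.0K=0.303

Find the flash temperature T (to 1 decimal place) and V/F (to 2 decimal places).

T = 330.5 K, V/F = 0.15

Adiabatic flash: solve Rachford–Rice at each trial T, then check hF = ψ·hV(T) + (1−ψ)·hL(T).
  T = 329.1 K: K = (2.701, 0.197), RR gives ψ = 0.136, H_out = 3.883 kJ/mol
  T = 363.0 K: K = (3.792, 0.303), RR gives ψ = 0.350, H_out = 14.195 kJ/mol
  T = 346.1 K: K = (3.229, 0.247), RR gives ψ = 0.253, H_out = 9.352 kJ/mol
  T = 337.6 K: K = (2.960, 0.221), RR gives ψ = 0.199, H_out = 6.732 kJ/mol
  T = 333.4 K: K = (2.831, 0.209), RR gives ψ = 0.169, H_out = 5.359 kJ/mol
  T = 331.2 K: K = (2.764, 0.203), RR gives ψ = 0.153, H_out = 4.614 kJ/mol
Linear interpolation between T = 329.1 (H_out = 3.883) and T = 331.2 (H_out = 4.614) on hF = 4.373 gives T ≈ 330.5 K, at which ψ = 0.15.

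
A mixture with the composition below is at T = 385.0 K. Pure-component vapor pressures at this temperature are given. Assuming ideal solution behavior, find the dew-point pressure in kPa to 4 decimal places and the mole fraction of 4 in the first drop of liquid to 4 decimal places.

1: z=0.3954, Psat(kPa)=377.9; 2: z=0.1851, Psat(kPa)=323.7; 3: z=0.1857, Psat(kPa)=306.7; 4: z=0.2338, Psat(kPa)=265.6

At the dew point ψ → 1, so Σzᵢ/Kᵢ = 1 with Kᵢ = Pᵢˢᵃᵗ/P ⇒ 1/P = Σzᵢ/Pᵢˢᵃᵗ.
1/P = 0.3954/377.9 + 0.1851/323.7 + 0.1857/306.7 + 0.2338/265.6 = 0.0031039 ⇒ P = 322.1771 kPa
xᵢ = zᵢP/Pᵢˢᵃᵗ ⇒ x_4 = 0.2338·322.1771/265.6 = 0.2836

Pdew = 322.1771 kPa, x_4 = 0.2836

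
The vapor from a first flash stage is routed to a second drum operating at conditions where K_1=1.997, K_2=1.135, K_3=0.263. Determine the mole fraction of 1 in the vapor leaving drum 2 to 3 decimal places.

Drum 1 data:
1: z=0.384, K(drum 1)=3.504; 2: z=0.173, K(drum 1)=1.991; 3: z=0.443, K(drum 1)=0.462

y_1 (drum 2) = 0.664

Drum 1:
Iterate (Newton) starting at ψ₁ = 0.47:
  ψ₁ = 0.470: g = 0.2397, g' = -0.817 → ψ₁ = 0.763
  ψ₁ = 0.763: g = 0.0234, g' = -0.708 → ψ₁ = 0.796
Converged at ψ₁ = 0.796.
Drum-1 compositions:
  1: x = 0.128, y = 0.449
  2: x = 0.097, y = 0.193
  3: x = 0.775, y = 0.358
Drum-2 feed = drum-1 vapor: z₂ = (0.4494, 0.1925, 0.3581).
Drum 2:
Material balance + equilibrium reduce to Σ zᵢ(Kᵢ−1)/(1+ψ₂(Kᵢ−1)) = 0.
Check two-phase: ΣzᵢKᵢ = 1.210 > 1 and Σzᵢ/Kᵢ = 1.756 > 1, so g(0) = 0.210 > 0 and g(1) = -0.756 < 0.
Newton–Raphson from ψ₂ = 0.5:
  ψ₂ = 0.500: g = -0.0945, g' = -0.690 → ψ₂ = 0.363
  ψ₂ = 0.363: g = -0.0065, g' = -0.607 → ψ₂ = 0.352
Converged at ψ₂ = 0.352.
  1: x = 0.333, y = 0.664
  2: x = 0.184, y = 0.209
  3: x = 0.484, y = 0.127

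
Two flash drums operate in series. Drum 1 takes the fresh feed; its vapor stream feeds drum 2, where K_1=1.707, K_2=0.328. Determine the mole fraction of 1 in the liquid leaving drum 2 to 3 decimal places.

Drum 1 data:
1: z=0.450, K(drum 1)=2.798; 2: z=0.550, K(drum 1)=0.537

Drum 1:
Let ψ₁ = V/F and solve Σ zᵢ(Kᵢ−1)/(1+ψ₁(Kᵢ−1)) = 0.
Feasibility: ΣzᵢKᵢ = 1.554, Σzᵢ/Kᵢ = 1.185 — both > 1, two phases present.
Binary case is linear: z₁(K₁−1)(1+ψ₁(K₂−1)) + z₂(K₂−1)(1+ψ₁(K₁−1)) = 0
⇒ ψ₁ = [z₁(K₁−1)+z₂(K₂−1)] / [−(K₁−1)(K₂−1)] = 0.5545/0.8325 = 0.666
Drum-1 compositions:
  1: x = 0.205, y = 0.573
  2: x = 0.795, y = 0.427
Drum-2 feed = drum-1 vapor: z₂ = (0.5730, 0.4270).
Drum 2:
Binary case is linear: z₁(K₁−1)(1+ψ₂(K₂−1)) + z₂(K₂−1)(1+ψ₂(K₁−1)) = 0
⇒ ψ₂ = [z₁(K₁−1)+z₂(K₂−1)] / [−(K₁−1)(K₂−1)] = 0.1181/0.4751 = 0.249
  1: x = 0.487, y = 0.832
  2: x = 0.513, y = 0.168

x_1 (drum 2) = 0.487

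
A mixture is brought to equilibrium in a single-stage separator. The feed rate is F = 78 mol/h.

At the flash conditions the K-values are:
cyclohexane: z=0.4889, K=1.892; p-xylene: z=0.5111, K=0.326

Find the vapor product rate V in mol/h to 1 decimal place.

Material balance + equilibrium reduce to Σ zᵢ(Kᵢ−1)/(1+β(Kᵢ−1)) = 0.
Check two-phase: ΣzᵢKᵢ = 1.0916 > 1 and Σzᵢ/Kᵢ = 1.8262 > 1, so g(0) = 0.0916 > 0 and g(1) = -0.8262 < 0.
Binary case is linear: z₁(K₁−1)(1+β(K₂−1)) + z₂(K₂−1)(1+β(K₁−1)) = 0
⇒ β = [z₁(K₁−1)+z₂(K₂−1)] / [−(K₁−1)(K₂−1)] = 0.09162/0.60121 = 0.1524
Then V = β·F = 0.1524·78 = 11.9 mol/h and L = F − V = 66.1 mol/h.

V = 11.9 mol/h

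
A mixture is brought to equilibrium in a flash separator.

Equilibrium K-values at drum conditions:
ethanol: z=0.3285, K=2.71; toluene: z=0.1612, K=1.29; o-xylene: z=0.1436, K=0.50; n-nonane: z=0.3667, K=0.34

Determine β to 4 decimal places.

β = 0.3389

Let β = V/F and solve Σ zᵢ(Kᵢ−1)/(1+β(Kᵢ−1)) = 0.
Feasibility: ΣzᵢKᵢ = 1.2947, Σzᵢ/Kᵢ = 1.6119 — both > 1, two phases present.
Iterate (Newton) starting at β = 0.69:
  β = 0.6900: g = -0.25738, g' = -0.8338 → β = 0.3813
  β = 0.3813: g = -0.03002, g' = -0.7030 → β = 0.3386
  β = 0.3386: g = 0.00020, g' = -0.7134 → β = 0.3389
Converged at β = 0.3389.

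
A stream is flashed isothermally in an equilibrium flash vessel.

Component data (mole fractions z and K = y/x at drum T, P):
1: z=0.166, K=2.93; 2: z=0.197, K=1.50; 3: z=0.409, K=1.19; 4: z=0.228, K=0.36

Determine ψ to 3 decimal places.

Newton iteration, ψ⁰ = 0.5:
  ψ = 0.500: g = 0.0982, g' = -0.406 → ψ = 0.742
  ψ = 0.742: g = -0.0062, g' = -0.481 → ψ = 0.729
Converged at ψ = 0.729.

ψ = 0.729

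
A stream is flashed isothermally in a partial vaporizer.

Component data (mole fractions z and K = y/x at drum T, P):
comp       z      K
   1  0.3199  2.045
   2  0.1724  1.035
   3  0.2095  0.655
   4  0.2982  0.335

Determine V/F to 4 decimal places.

V/F = 0.1467

Rachford–Rice: g(V/F) = Σ zᵢ(Kᵢ−1)/(1+V/F(Kᵢ−1)) = 0.
Feasibility: ΣzᵢKᵢ = 1.0697, Σzᵢ/Kᵢ = 1.5330 — both > 1, two phases present.
Newton–Raphson from V/F = 0.5:
  V/F = 0.5000: g = -0.15893, g' = -0.4833 → V/F = 0.1712
  V/F = 0.1712: g = -0.01101, g' = -0.4477 → V/F = 0.1466
  V/F = 0.1466: g = 0.00006, g' = -0.4525 → V/F = 0.1467
Converged at V/F = 0.1467.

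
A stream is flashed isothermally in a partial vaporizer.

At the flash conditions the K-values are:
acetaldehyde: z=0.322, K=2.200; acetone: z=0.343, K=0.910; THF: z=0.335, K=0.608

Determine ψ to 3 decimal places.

ψ = 0.684

Iterate (Newton) starting at ψ = 0.7:
  ψ = 0.700: g = -0.0039, g' = -0.238 → ψ = 0.683
  ψ = 0.683: g = 0.0000, g' = -0.239 → ψ = 0.684
Converged at ψ = 0.684.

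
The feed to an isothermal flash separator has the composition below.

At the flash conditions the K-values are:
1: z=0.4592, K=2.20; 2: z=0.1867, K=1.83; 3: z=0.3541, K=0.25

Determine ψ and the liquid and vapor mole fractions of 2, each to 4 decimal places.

Rachford–Rice: g(ψ) = Σ zᵢ(Kᵢ−1)/(1+ψ(Kᵢ−1)) = 0.
g(0) = ΣzᵢKᵢ − 1 = 0.4404 and g(1) = 1 − Σzᵢ/Kᵢ = -0.7271, so a root lies in (0, 1).
Newton–Raphson from ψ = 0.5:
  ψ = 0.5000: g = 0.02899, g' = -0.8324 → ψ = 0.5348
  ψ = 0.5348: g = -0.00050, g' = -0.8624 → ψ = 0.5342
Converged at ψ = 0.5342.
Compositions from xᵢ = zᵢ/(1+ψ(Kᵢ−1)), yᵢ = Kᵢxᵢ:
  1: x = 0.2798, y = 0.6156
  2: x = 0.1293, y = 0.2367
  3: x = 0.5908, y = 0.1477

ψ = 0.5342, x_2 = 0.1293, y_2 = 0.2367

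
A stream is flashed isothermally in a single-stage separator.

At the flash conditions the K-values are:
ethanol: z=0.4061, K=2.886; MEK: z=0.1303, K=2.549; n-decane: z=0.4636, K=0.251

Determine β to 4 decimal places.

Material balance + equilibrium reduce to Σ zᵢ(Kᵢ−1)/(1+β(Kᵢ−1)) = 0.
g(0) = ΣzᵢKᵢ − 1 = 0.6205 and g(1) = 1 − Σzᵢ/Kᵢ = -1.0388, so a root lies in (0, 1).
Newton iteration, β⁰ = 0.46:
  β = 0.4600: g = -0.00179, g' = -1.1261 → β = 0.4584
Converged at β = 0.4584.

β = 0.4584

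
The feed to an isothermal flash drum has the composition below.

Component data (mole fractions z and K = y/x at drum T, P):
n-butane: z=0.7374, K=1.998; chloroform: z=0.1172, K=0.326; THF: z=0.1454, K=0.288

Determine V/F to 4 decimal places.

Material balance + equilibrium reduce to Σ zᵢ(Kᵢ−1)/(1+V/F(Kᵢ−1)) = 0.
g(0) = ΣzᵢKᵢ − 1 = 0.5534 and g(1) = 1 − Σzᵢ/Kᵢ = -0.2334, so a root lies in (0, 1).
Iterate (Newton) starting at V/F = 0.49:
  V/F = 0.4900: g = 0.21729, g' = -0.6238 → V/F = 0.8383
  V/F = 0.8383: g = -0.03774, g' = -0.9527 → V/F = 0.7987
  V/F = 0.7987: g = -0.00163, g' = -0.8734 → V/F = 0.7969
Converged at V/F = 0.7969.

V/F = 0.7969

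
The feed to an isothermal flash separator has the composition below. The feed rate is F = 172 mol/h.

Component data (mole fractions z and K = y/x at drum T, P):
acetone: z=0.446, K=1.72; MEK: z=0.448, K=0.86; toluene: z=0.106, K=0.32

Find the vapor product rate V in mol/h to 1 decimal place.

Newton–Raphson from β = 0.69:
  β = 0.690: g = 0.0093, g' = -0.288 → β = 0.722
Converged at β = 0.722.
Then V = β·F = 0.7217·172 = 124.1 mol/h and L = F − V = 47.9 mol/h.

V = 124.1 mol/h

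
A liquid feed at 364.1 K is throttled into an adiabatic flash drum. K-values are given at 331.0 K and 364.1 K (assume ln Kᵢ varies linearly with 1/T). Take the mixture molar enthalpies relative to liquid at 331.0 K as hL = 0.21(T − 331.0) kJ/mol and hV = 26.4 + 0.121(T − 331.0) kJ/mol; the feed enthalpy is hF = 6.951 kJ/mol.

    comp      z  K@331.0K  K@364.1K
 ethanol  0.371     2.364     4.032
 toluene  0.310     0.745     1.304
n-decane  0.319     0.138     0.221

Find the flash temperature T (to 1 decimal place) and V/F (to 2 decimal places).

Adiabatic flash: solve Rachford–Rice at each trial T, then check hF = ψ·hV(T) + (1−ψ)·hL(T).
  T = 331.0 K: K = (2.364, 0.745, 0.138), RR gives ψ = 0.177, H_out = 4.685 kJ/mol
  T = 364.1 K: K = (4.032, 1.304, 0.221), RR gives ψ = 0.611, H_out = 21.273 kJ/mol
  T = 347.6 K: K = (3.129, 1.000, 0.177), RR gives ψ = 0.436, H_out = 14.350 kJ/mol
  T = 339.3 K: K = (2.729, 0.866, 0.157), RR gives ψ = 0.321, H_out = 9.988 kJ/mol
  T = 335.1 K: K = (2.540, 0.803, 0.147), RR gives ψ = 0.253, H_out = 7.449 kJ/mol
  T = 333.1 K: K = (2.453, 0.774, 0.143), RR gives ψ = 0.217, H_out = 6.140 kJ/mol
Linear interpolation between T = 333.1 (H_out = 6.140) and T = 335.1 (H_out = 7.449) on hF = 6.951 gives T ≈ 334.3 K, at which ψ = 0.24.

T = 334.3 K, V/F = 0.24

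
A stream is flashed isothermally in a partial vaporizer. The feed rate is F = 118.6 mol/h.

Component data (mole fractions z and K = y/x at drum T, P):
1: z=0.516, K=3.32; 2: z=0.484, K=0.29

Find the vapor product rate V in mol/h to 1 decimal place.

V = 61.5 mol/h

Binary case is linear: z₁(K₁−1)(1+V/F(K₂−1)) + z₂(K₂−1)(1+V/F(K₁−1)) = 0
⇒ V/F = [z₁(K₁−1)+z₂(K₂−1)] / [−(K₁−1)(K₂−1)] = 0.8535/1.6472 = 0.518
Then V = V/F·F = 0.5181·118.6 = 61.5 mol/h and L = F − V = 57.1 mol/h.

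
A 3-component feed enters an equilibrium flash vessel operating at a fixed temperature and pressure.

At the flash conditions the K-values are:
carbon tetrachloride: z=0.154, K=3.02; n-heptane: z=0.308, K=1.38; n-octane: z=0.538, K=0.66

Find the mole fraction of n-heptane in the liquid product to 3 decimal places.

Let ψ = V/F and solve Σ zᵢ(Kᵢ−1)/(1+ψ(Kᵢ−1)) = 0.
Check two-phase: ΣzᵢKᵢ = 1.245 > 1 and Σzᵢ/Kᵢ = 1.089 > 1, so g(0) = 0.245 > 0 and g(1) = -0.089 < 0.
Iterate (Newton) starting at ψ = 0.5:
  ψ = 0.500: g = 0.0327, g' = -0.277 → ψ = 0.618
  ψ = 0.618: g = 0.0015, g' = -0.253 → ψ = 0.624
Converged at ψ = 0.624.
Compositions from xᵢ = zᵢ/(1+ψ(Kᵢ−1)), yᵢ = Kᵢxᵢ:
  carbon tetrachloride: x = 0.068, y = 0.206
  n-heptane: x = 0.249, y = 0.344
  n-octane: x = 0.683, y = 0.451

x_n-heptane = 0.249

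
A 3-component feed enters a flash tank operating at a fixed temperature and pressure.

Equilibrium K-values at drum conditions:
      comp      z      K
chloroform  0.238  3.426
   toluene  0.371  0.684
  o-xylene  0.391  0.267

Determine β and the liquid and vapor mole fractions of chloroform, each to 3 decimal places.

β = 0.130, x_chloroform = 0.181, y_chloroform = 0.620

Material balance + equilibrium reduce to Σ zᵢ(Kᵢ−1)/(1+β(Kᵢ−1)) = 0.
Feasibility: ΣzᵢKᵢ = 1.174, Σzᵢ/Kᵢ = 2.076 — both > 1, two phases present.
Newton iteration, β⁰ = 0.5:
  β = 0.500: g = -0.3307, g' = -0.862 → β = 0.116
  β = 0.116: g = 0.0154, g' = -1.143 → β = 0.130
Converged at β = 0.130.
Compositions from xᵢ = zᵢ/(1+β(Kᵢ−1)), yᵢ = Kᵢxᵢ:
  chloroform: x = 0.181, y = 0.620
  toluene: x = 0.387, y = 0.265
  o-xylene: x = 0.432, y = 0.115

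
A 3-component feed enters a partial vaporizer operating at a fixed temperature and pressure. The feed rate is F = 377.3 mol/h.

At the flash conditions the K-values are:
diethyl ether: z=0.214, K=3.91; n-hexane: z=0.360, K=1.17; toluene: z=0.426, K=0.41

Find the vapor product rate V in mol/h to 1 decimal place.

V = 160.4 mol/h

Let ψ = V/F and solve Σ zᵢ(Kᵢ−1)/(1+ψ(Kᵢ−1)) = 0.
Check two-phase: ΣzᵢKᵢ = 1.433 > 1 and Σzᵢ/Kᵢ = 1.401 > 1, so g(0) = 0.433 > 0 and g(1) = -0.401 < 0.
Iterate (Newton) starting at ψ = 0.5:
  ψ = 0.500: g = -0.0464, g' = -0.608 → ψ = 0.424
  ψ = 0.424: g = 0.0009, g' = -0.636 → ψ = 0.425
Converged at ψ = 0.425.
Then V = ψ·F = 0.4251·377.3 = 160.4 mol/h and L = F − V = 216.9 mol/h.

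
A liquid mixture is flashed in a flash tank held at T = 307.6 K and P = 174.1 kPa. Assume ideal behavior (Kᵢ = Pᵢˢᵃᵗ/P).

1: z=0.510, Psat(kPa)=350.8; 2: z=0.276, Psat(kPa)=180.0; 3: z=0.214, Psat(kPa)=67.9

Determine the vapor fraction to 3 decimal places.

ψ = 0.881

Raoult's law: Kᵢ = Pᵢˢᵃᵗ/P = Pᵢˢᵃᵗ/174.1.
  K_1 = 350.8/174.1 = 2.01493, K_2 = 180.0/174.1 = 1.03389, K_3 = 67.9/174.1 = 0.39001
Material balance + equilibrium reduce to Σ zᵢ(Kᵢ−1)/(1+ψ(Kᵢ−1)) = 0.
Check two-phase: ΣzᵢKᵢ = 1.396 > 1 and Σzᵢ/Kᵢ = 1.069 > 1, so g(0) = 0.396 > 0 and g(1) = -0.069 < 0.
Newton iteration, ψ⁰ = 0.59:
  ψ = 0.590: g = 0.1290, g' = -0.400 → ψ = 0.912
  ψ = 0.912: g = -0.0165, g' = -0.547 → ψ = 0.882
  ψ = 0.882: g = -0.0004, g' = -0.520 → ψ = 0.881
Converged at ψ = 0.881.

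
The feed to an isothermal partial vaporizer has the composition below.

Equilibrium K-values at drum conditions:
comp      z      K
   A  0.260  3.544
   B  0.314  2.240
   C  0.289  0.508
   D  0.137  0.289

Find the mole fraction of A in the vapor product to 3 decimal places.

Let ψ = V/F and solve Σ zᵢ(Kᵢ−1)/(1+ψ(Kᵢ−1)) = 0.
Feasibility: ΣzᵢKᵢ = 1.811, Σzᵢ/Kᵢ = 1.256 — both > 1, two phases present.
Newton iteration, ψ⁰ = 0.5:
  ψ = 0.500: g = 0.1918, g' = -0.800 → ψ = 0.740
  ψ = 0.740: g = 0.0035, g' = -0.815 → ψ = 0.744
Converged at ψ = 0.744.
Compositions from xᵢ = zᵢ/(1+ψ(Kᵢ−1)), yᵢ = Kᵢxᵢ:
  A: x = 0.090, y = 0.319
  B: x = 0.163, y = 0.366
  C: x = 0.456, y = 0.232
  D: x = 0.291, y = 0.084

y_A = 0.319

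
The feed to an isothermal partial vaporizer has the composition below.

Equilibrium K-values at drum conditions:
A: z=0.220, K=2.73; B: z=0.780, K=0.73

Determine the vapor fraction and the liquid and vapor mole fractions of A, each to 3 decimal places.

ψ = 0.364, x_A = 0.135, y_A = 0.369

Iterate (Newton) starting at ψ = 0.5:
  ψ = 0.500: g = -0.0394, g' = -0.265 → ψ = 0.352
  ψ = 0.352: g = 0.0040, g' = -0.324 → ψ = 0.364
Converged at ψ = 0.364.
Compositions from xᵢ = zᵢ/(1+ψ(Kᵢ−1)), yᵢ = Kᵢxᵢ:
  A: x = 0.135, y = 0.369
  B: x = 0.865, y = 0.631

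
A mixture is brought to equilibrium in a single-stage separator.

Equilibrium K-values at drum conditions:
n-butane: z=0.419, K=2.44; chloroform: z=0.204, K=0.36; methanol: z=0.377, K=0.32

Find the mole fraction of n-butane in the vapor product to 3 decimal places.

y_n-butane = 0.772

Material balance + equilibrium reduce to Σ zᵢ(Kᵢ−1)/(1+ψ(Kᵢ−1)) = 0.
Feasibility: ΣzᵢKᵢ = 1.216, Σzᵢ/Kᵢ = 1.917 — both > 1, two phases present.
Newton iteration, ψ⁰ = 0.5:
  ψ = 0.500: g = -0.2296, g' = -0.875 → ψ = 0.237
  ψ = 0.237: g = -0.0100, g' = -0.847 → ψ = 0.226
Converged at ψ = 0.226.
Compositions from xᵢ = zᵢ/(1+ψ(Kᵢ−1)), yᵢ = Kᵢxᵢ:
  n-butane: x = 0.316, y = 0.772
  chloroform: x = 0.238, y = 0.086
  methanol: x = 0.445, y = 0.143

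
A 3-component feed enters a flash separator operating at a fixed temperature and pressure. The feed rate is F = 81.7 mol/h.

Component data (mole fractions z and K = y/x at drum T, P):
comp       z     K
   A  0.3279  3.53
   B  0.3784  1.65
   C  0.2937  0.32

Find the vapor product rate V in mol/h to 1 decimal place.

V = 65.2 mol/h

Let ψ = V/F and solve Σ zᵢ(Kᵢ−1)/(1+ψ(Kᵢ−1)) = 0.
Check two-phase: ΣzᵢKᵢ = 1.8758 > 1 and Σzᵢ/Kᵢ = 1.2400 > 1, so g(0) = 0.8758 > 0 and g(1) = -0.2400 < 0.
Newton–Raphson from ψ = 0.5:
  ψ = 0.5000: g = 0.24929, g' = -0.8119 → ψ = 0.8070
  ψ = 0.8070: g = -0.00855, g' = -0.9627 → ψ = 0.7981
Converged at ψ = 0.7981.
Then V = ψ·F = 0.7981·81.7 = 65.2 mol/h and L = F − V = 16.5 mol/h.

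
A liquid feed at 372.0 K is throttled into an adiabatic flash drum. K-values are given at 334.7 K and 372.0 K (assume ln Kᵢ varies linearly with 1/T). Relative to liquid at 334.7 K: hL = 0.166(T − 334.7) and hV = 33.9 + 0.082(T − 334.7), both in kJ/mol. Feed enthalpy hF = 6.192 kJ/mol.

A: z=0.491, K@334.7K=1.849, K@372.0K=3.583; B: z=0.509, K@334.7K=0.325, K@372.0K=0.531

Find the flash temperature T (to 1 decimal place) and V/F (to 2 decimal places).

Adiabatic flash: solve Rachford–Rice at each trial T, then check hF = ψ·hV(T) + (1−ψ)·hL(T).
  T = 334.7 K: K = (1.849, 0.325), RR gives ψ = 0.128, H_out = 4.335 kJ/mol
  T = 372.0 K: K = (3.583, 0.531), RR gives ψ = 0.850, H_out = 32.339 kJ/mol
  T = 353.4 K: K = (2.622, 0.421), RR gives ψ = 0.534, H_out = 20.377 kJ/mol
  T = 344.0 K: K = (2.210, 0.371), RR gives ψ = 0.360, H_out = 13.465 kJ/mol
  T = 339.4 K: K = (2.026, 0.348), RR gives ψ = 0.257, H_out = 9.380 kJ/mol
  T = 337.0 K: K = (1.934, 0.336), RR gives ψ = 0.195, H_out = 6.942 kJ/mol
Linear interpolation between T = 334.7 (H_out = 4.335) and T = 337.0 (H_out = 6.942) on hF = 6.192 gives T ≈ 336.3 K, at which ψ = 0.18.

T = 336.3 K, V/F = 0.18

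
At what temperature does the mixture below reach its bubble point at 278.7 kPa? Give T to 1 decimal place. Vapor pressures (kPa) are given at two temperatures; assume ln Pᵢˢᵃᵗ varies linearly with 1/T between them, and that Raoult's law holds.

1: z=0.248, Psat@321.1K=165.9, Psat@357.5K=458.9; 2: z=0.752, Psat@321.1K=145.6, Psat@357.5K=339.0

T = 345.3 K

Bubble-point temperature: ΣzᵢPᵢˢᵃᵗ(T) = P. Interpolate ln Pᵢˢᵃᵗ = aᵢ + bᵢ/T.
  T = 321.1 K: ΣzᵢPᵢˢᵃᵗ = 150.63 kPa
  T = 357.5 K: ΣzᵢPᵢˢᵃᵗ = 368.74 kPa
  T = 339.3 K: ΣzᵢPᵢˢᵃᵗ = 241.22 kPa
  T = 348.4 K: ΣzᵢPᵢˢᵃᵗ = 299.84 kPa
  T = 343.9 K: ΣzᵢPᵢˢᵃᵗ = 269.64 kPa
  T = 346.1 K: ΣzᵢPᵢˢᵃᵗ = 284.10 kPa
Interpolating between 343.9 K and 346.1 K gives T ≈ 345.3 K.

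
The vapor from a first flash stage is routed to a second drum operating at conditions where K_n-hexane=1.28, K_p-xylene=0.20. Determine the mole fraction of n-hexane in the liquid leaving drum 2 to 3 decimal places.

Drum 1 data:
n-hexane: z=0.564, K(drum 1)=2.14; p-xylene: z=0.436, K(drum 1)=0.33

Drum 1:
Rachford–Rice: g(ψ₁) = Σ zᵢ(Kᵢ−1)/(1+ψ₁(Kᵢ−1)) = 0.
Feasibility: ΣzᵢKᵢ = 1.351, Σzᵢ/Kᵢ = 1.585 — both > 1, two phases present.
Binary case is linear: z₁(K₁−1)(1+ψ₁(K₂−1)) + z₂(K₂−1)(1+ψ₁(K₁−1)) = 0
⇒ ψ₁ = [z₁(K₁−1)+z₂(K₂−1)] / [−(K₁−1)(K₂−1)] = 0.3508/0.7638 = 0.459
Drum-1 compositions:
  n-hexane: x = 0.370, y = 0.792
  p-xylene: x = 0.630, y = 0.208
Drum-2 feed = drum-1 vapor: z₂ = (0.7922, 0.2078).
Drum 2:
Rachford–Rice: g(ψ₂) = Σ zᵢ(Kᵢ−1)/(1+ψ₂(Kᵢ−1)) = 0.
Feasibility: ΣzᵢKᵢ = 1.056, Σzᵢ/Kᵢ = 1.658 — both > 1, two phases present.
Newton iteration, ψ₂⁰ = 0.53:
  ψ₂ = 0.530: g = -0.0955, g' = -0.448 → ψ₂ = 0.317
  ψ₂ = 0.317: g = -0.0190, g' = -0.291 → ψ₂ = 0.252
  ψ₂ = 0.252: g = -0.0010, g' = -0.263 → ψ₂ = 0.248
Converged at ψ₂ = 0.248.
  n-hexane: x = 0.741, y = 0.948
  p-xylene: x = 0.259, y = 0.052

x_n-hexane (drum 2) = 0.741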